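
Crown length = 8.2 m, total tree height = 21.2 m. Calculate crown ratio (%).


Formula: Crown Ratio = (Crown Length / Total Height) * 100
CR = (8.2 m / 21.2 m) * 100
CR = 0.3868 * 100 = 38.7%

38.7


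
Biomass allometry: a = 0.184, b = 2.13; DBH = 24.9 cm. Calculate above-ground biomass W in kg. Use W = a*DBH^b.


Formula: W = a * DBH^b  (allometric power law)
DBH^b = 24.9^2.13 = 941.6827
W = 0.184 * 941.6827 = 173.3 kg

173.3


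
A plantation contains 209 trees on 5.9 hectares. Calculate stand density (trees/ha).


Formula: Stand Density = N_trees / Area_ha
Density = 209 trees / 5.9 ha
Density = 35 trees/ha

35


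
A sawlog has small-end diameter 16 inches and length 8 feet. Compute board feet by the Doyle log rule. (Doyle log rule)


Doyle: BF = (D - 4)^2 * L / 16
Adjusted diameter = 16 - 4 = 12 in
(D-4)^2 = 12^2 = 144
BF = 144 * 8 / 16 = 72 BF

72


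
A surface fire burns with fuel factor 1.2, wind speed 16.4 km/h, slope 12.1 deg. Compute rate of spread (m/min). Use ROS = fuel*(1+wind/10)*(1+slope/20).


Formula: ROS = fuel * (1 + wind/10) * (1 + slope/20)
Wind factor = 1 + 16.4/10 = 2.64
Slope factor = 1 + 12.1/20 = 1.605
ROS = 1.2 * 2.64 * 1.605 = 5.08 m/min

5.08


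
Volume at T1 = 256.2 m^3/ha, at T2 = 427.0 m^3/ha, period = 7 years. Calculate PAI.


Formula: PAI = (V_T2 - V_T1) / (T2 - T1)
Volume increment = 427.0 - 256.2 = 170.8 m^3/ha
PAI = 170.8 / 7 = 24.4 m^3/ha/year

24.4


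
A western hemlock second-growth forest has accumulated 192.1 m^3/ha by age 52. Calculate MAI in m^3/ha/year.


Formula: MAI = Total Volume / Stand Age
MAI = 192.1 m^3/ha / 52 years
MAI = 3.69 m^3/ha/year

3.69


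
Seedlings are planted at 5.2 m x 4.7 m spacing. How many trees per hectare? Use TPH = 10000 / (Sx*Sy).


Formula: TPH = 10000 m^2/ha / (spacing_x * spacing_y)
Area per tree = 5.2 m * 4.7 m = 24.44 m^2
TPH = 10000 / 24.44 = 409 trees/ha

409


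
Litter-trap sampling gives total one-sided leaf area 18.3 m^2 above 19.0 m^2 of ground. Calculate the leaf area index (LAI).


Formula: LAI = total leaf area / ground area  (dimensionless)
LAI = 18.3 m^2 / 19.0 m^2
LAI = 0.96

0.96


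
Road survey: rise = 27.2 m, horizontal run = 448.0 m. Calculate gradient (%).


Formula: Gradient = rise / run * 100
Gradient = 27.2 / 448.0 * 100 = 6.1%

6.1


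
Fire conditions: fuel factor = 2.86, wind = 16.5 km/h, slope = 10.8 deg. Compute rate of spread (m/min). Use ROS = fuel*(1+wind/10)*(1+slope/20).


Formula: ROS = fuel * (1 + wind/10) * (1 + slope/20)
Wind factor = 1 + 16.5/10 = 2.65
Slope factor = 1 + 10.8/20 = 1.54
ROS = 2.86 * 2.65 * 1.54 = 11.67 m/min

11.67


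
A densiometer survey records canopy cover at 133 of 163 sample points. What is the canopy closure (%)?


Formula: Canopy closure = covered points / total points * 100
Closure = 133 / 163 * 100
Closure = 0.816 * 100 = 81.6%

81.6


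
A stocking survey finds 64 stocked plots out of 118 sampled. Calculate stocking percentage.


Formula: Stocking % = stocked plots / total plots * 100
Stocking = 64 / 118 * 100
Stocking = 0.5424 * 100 = 54.2%

54.2


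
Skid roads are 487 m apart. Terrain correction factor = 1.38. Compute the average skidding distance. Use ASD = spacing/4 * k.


Formula: ASD = (spacing / 4) * correction
Uncorrected distance = spacing / 4 = 487 / 4 = 121.75 m
ASD = 121.75 * 1.38 = 168 m

168


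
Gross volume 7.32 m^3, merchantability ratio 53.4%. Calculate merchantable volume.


Formula: MV = V_total * (merchantable_pct / 100)
Merchantable fraction = 53.4% / 100 = 0.534
MV = 7.32 m^3 * 0.534 = 3.909 m^3

3.909


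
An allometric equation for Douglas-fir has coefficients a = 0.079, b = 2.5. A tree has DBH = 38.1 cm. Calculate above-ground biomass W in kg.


Formula: W = a * DBH^b  (allometric power law)
DBH^b = 38.1^2.5 = 8960.0914
W = 0.079 * 8960.0914 = 707.8 kg

707.8


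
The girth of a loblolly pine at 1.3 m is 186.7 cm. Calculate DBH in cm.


Formula: DBH = C / pi
DBH = 186.7 / pi
pi = 3.14159...
DBH = 59.4 cm

59.4


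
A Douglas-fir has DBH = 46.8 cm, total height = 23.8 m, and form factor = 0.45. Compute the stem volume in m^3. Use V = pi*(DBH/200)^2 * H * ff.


Formula: V = pi * (DBH/200)^2 * H * ff
Radius = DBH/200 = 46.8/200 = 0.234 m
Radius^2 = 0.234^2 = 0.054756 m^2
V = pi * 0.054756 * 23.8 * 0.45
V = 1.842 m^3

1.842


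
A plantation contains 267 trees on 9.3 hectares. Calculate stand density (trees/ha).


Formula: Stand Density = N_trees / Area_ha
Density = 267 trees / 9.3 ha
Density = 29 trees/ha

29


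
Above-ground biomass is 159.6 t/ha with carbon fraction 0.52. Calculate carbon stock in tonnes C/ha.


Formula: Carbon Stock = Biomass * Carbon Fraction
C = 159.6 t/ha * 0.52
C = 83.0 t C/ha

83.0


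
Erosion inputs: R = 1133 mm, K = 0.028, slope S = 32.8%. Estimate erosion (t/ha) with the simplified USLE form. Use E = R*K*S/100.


Formula: E = R * K * S / 100  (simplified USLE)
R * K = 1133 * 0.028 = 31.724
E = 31.724 * 32.8 / 100 = 10.41 t/ha

10.41


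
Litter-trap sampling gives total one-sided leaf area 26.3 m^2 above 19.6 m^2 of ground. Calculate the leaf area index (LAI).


Formula: LAI = total leaf area / ground area  (dimensionless)
LAI = 26.3 m^2 / 19.6 m^2
LAI = 1.34

1.34


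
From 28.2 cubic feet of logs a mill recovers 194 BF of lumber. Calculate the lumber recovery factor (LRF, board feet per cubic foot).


Formula: LRF = Lumber Output (BF) / Log Input (ft^3)
LRF = 194 BF / 28.2 ft^3
LRF = 6.88 BF/ft^3

6.88


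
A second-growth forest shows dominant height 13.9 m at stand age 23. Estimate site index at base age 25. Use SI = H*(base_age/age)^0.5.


Formula: SI = H_dom * (base_age / age)^0.5
Age ratio = 25 / 23 = 1.08696
sqrt(age_ratio) = 1.04257
SI = 13.9 * 1.04257 = 14.5 m

14.5


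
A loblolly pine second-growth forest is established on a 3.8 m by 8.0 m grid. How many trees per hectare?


Formula: TPH = 10000 m^2/ha / (spacing_x * spacing_y)
Area per tree = 3.8 m * 8.0 m = 30.4 m^2
TPH = 10000 / 30.4 = 329 trees/ha

329


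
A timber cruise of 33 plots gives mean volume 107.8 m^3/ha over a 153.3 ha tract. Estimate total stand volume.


Formula: Total Volume = Mean Volume per ha * Total Area
Total Volume = 107.8 m^3/ha * 153.3 ha
Total Volume = 16526 m^3

16526


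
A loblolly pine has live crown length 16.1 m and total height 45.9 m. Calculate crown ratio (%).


Formula: Crown Ratio = (Crown Length / Total Height) * 100
CR = (16.1 m / 45.9 m) * 100
CR = 0.3508 * 100 = 35.1%

35.1


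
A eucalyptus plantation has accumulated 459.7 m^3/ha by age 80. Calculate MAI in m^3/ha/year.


Formula: MAI = Total Volume / Stand Age
MAI = 459.7 m^3/ha / 80 years
MAI = 5.75 m^3/ha/year

5.75


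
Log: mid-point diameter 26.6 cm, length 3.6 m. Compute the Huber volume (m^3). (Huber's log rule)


Huber: V = Am * L,  Am = pi*(Dm/200)^2
Am = pi*(26.6/200)^2 = 0.055572 m^2
V = 0.055572*3.6 = 0.2001 m^3

0.2001


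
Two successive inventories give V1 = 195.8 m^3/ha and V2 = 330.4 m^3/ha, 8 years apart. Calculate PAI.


Formula: PAI = (V_T2 - V_T1) / (T2 - T1)
Volume increment = 330.4 - 195.8 = 134.6 m^3/ha
PAI = 134.6 / 8 = 16.83 m^3/ha/year

16.83


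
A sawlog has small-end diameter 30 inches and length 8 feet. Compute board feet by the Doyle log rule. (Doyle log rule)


Doyle: BF = (D - 4)^2 * L / 16
Adjusted diameter = 30 - 4 = 26 in
(D-4)^2 = 26^2 = 676
BF = 676 * 8 / 16 = 338 BF

338


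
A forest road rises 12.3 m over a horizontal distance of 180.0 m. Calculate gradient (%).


Formula: Gradient = rise / run * 100
Gradient = 12.3 / 180.0 * 100 = 6.8%

6.8


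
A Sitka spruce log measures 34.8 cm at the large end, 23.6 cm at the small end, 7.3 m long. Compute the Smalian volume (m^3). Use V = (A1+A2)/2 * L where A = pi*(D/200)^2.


Smalian: V = (A1 + A2)/2 * L,  A = pi*(D/200)^2
A1 = pi*(34.8/200)^2 = 0.095115 m^2
A2 = pi*(23.6/200)^2 = 0.043744 m^2
V = (0.095115+0.043744)/2*7.3 = 0.5068 m^3

0.5068


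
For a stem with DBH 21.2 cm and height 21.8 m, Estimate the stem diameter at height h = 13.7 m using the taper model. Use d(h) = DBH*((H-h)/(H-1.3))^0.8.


Taper: d(h) = DBH * ((H - h) / (H - 1.3))^0.8
Numerator = H - h = 21.8 - 13.7 = 8.1 m
Denominator = H - 1.3 = 21.8 - 1.3 = 20.5 m
Ratio = 8.1 / 20.5 = 0.39512
d = 21.2 * 0.39512^0.8 = 10.1 cm

10.1


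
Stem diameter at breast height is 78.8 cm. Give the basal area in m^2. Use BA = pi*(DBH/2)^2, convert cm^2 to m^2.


Formula: BA = pi * (DBH/2)^2 / 10000  (cm^2 to m^2)
Radius = DBH/2 = 78.8/2 = 39.4 cm
BA = pi * 39.4^2 / 10000
   = 4876.8828 cm^2 / 10000
   = 0.4877 m^2

0.4877


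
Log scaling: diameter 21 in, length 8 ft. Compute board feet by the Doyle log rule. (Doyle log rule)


Doyle: BF = (D - 4)^2 * L / 16
Adjusted diameter = 21 - 4 = 17 in
(D-4)^2 = 17^2 = 289
BF = 289 * 8 / 16 = 145 BF

145


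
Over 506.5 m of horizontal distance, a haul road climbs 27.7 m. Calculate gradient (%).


Formula: Gradient = rise / run * 100
Gradient = 27.7 / 506.5 * 100 = 5.5%

5.5


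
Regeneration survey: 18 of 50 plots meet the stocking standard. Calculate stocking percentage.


Formula: Stocking % = stocked plots / total plots * 100
Stocking = 18 / 50 * 100
Stocking = 0.36 * 100 = 36.0%

36.0


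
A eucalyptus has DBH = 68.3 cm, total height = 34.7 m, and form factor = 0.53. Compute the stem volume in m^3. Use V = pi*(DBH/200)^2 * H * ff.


Formula: V = pi * (DBH/200)^2 * H * ff
Radius = DBH/200 = 68.3/200 = 0.3415 m
Radius^2 = 0.3415^2 = 0.11662225 m^2
V = pi * 0.11662225 * 34.7 * 0.53
V = 6.738 m^3

6.738


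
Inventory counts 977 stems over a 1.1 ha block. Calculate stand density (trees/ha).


Formula: Stand Density = N_trees / Area_ha
Density = 977 trees / 1.1 ha
Density = 888 trees/ha

888


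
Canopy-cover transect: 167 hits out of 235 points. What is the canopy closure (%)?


Formula: Canopy closure = covered points / total points * 100
Closure = 167 / 235 * 100
Closure = 0.7106 * 100 = 71.1%

71.1


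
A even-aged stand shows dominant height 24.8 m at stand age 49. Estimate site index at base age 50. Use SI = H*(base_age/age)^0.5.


Formula: SI = H_dom * (base_age / age)^0.5
Age ratio = 50 / 49 = 1.02041
sqrt(age_ratio) = 1.01015
SI = 24.8 * 1.01015 = 25.1 m

25.1


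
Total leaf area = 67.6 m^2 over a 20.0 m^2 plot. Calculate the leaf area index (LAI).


Formula: LAI = total leaf area / ground area  (dimensionless)
LAI = 67.6 m^2 / 20.0 m^2
LAI = 3.38

3.38


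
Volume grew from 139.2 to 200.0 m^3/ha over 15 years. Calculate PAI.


Formula: PAI = (V_T2 - V_T1) / (T2 - T1)
Volume increment = 200.0 - 139.2 = 60.8 m^3/ha
PAI = 60.8 / 15 = 4.05 m^3/ha/year

4.05


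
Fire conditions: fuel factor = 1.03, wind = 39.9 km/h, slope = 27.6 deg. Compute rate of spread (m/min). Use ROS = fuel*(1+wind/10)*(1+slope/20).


Formula: ROS = fuel * (1 + wind/10) * (1 + slope/20)
Wind factor = 1 + 39.9/10 = 4.99
Slope factor = 1 + 27.6/20 = 2.38
ROS = 1.03 * 4.99 * 2.38 = 12.23 m/min

12.23


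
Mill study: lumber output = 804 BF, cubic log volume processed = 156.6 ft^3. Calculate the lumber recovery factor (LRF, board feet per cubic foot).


Formula: LRF = Lumber Output (BF) / Log Input (ft^3)
LRF = 804 BF / 156.6 ft^3
LRF = 5.13 BF/ft^3

5.13


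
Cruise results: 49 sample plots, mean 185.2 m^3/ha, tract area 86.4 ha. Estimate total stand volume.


Formula: Total Volume = Mean Volume per ha * Total Area
Total Volume = 185.2 m^3/ha * 86.4 ha
Total Volume = 16001 m^3

16001


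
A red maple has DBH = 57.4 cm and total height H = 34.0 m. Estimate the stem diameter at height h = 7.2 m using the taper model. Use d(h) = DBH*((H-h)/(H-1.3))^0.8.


Taper: d(h) = DBH * ((H - h) / (H - 1.3))^0.8
Numerator = H - h = 34.0 - 7.2 = 26.8 m
Denominator = H - 1.3 = 34.0 - 1.3 = 32.7 m
Ratio = 26.8 / 32.7 = 0.81957
d = 57.4 * 0.81957^0.8 = 49.0 cm

49.0


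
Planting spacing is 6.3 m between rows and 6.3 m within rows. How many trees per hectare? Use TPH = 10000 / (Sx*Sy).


Formula: TPH = 10000 m^2/ha / (spacing_x * spacing_y)
Area per tree = 6.3 m * 6.3 m = 39.69 m^2
TPH = 10000 / 39.69 = 252 trees/ha

252


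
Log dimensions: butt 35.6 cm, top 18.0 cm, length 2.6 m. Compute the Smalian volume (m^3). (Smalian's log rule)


Smalian: V = (A1 + A2)/2 * L,  A = pi*(D/200)^2
A1 = pi*(35.6/200)^2 = 0.099538 m^2
A2 = pi*(18.0/200)^2 = 0.025447 m^2
V = (0.099538+0.025447)/2*2.6 = 0.1625 m^3

0.1625


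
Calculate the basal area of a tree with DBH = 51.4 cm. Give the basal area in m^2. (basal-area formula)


Formula: BA = pi * (DBH/2)^2 / 10000  (cm^2 to m^2)
Radius = DBH/2 = 51.4/2 = 25.7 cm
BA = pi * 25.7^2 / 10000
   = 2074.9905 cm^2 / 10000
   = 0.2075 m^2

0.2075


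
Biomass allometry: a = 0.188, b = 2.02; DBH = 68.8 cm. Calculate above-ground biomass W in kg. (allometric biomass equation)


Formula: W = a * DBH^b  (allometric power law)
DBH^b = 68.8^2.02 = 5151.44
W = 0.188 * 5151.44 = 968.5 kg

968.5


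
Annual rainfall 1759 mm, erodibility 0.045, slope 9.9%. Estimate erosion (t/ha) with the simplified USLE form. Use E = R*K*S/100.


Formula: E = R * K * S / 100  (simplified USLE)
R * K = 1759 * 0.045 = 79.155
E = 79.155 * 9.9 / 100 = 7.84 t/ha

7.84


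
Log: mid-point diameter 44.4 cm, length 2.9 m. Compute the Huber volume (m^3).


Huber: V = Am * L,  Am = pi*(Dm/200)^2
Am = pi*(44.4/200)^2 = 0.15483 m^2
V = 0.15483*2.9 = 0.449 m^3

0.449


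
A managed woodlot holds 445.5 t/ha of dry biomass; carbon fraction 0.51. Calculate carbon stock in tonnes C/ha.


Formula: Carbon Stock = Biomass * Carbon Fraction
C = 445.5 t/ha * 0.51
C = 227.2 t C/ha

227.2


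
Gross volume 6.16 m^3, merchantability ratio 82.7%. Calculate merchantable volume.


Formula: MV = V_total * (merchantable_pct / 100)
Merchantable fraction = 82.7% / 100 = 0.827
MV = 6.16 m^3 * 0.827 = 5.094 m^3

5.094


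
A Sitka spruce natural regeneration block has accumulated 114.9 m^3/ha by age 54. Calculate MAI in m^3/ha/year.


Formula: MAI = Total Volume / Stand Age
MAI = 114.9 m^3/ha / 54 years
MAI = 2.13 m^3/ha/year

2.13


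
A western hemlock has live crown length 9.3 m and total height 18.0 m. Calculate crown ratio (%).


Formula: Crown Ratio = (Crown Length / Total Height) * 100
CR = (9.3 m / 18.0 m) * 100
CR = 0.5167 * 100 = 51.7%

51.7


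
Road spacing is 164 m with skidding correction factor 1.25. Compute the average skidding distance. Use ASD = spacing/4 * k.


Formula: ASD = (spacing / 4) * correction
Uncorrected distance = spacing / 4 = 164 / 4 = 41 m
ASD = 41 * 1.25 = 51 m

51


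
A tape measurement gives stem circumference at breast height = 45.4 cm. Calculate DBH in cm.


Formula: DBH = C / pi
DBH = 45.4 / pi
pi = 3.14159...
DBH = 14.5 cm

14.5


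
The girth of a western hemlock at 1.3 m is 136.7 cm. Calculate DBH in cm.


Formula: DBH = C / pi
DBH = 136.7 / pi
pi = 3.14159...
DBH = 43.5 cm

43.5


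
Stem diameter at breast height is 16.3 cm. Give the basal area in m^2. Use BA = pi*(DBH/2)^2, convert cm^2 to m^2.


Formula: BA = pi * (DBH/2)^2 / 10000  (cm^2 to m^2)
Radius = DBH/2 = 16.3/2 = 8.15 cm
BA = pi * 8.15^2 / 10000
   = 208.6724 cm^2 / 10000
   = 0.0209 m^2

0.0209


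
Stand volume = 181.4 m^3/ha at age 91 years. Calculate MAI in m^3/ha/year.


Formula: MAI = Total Volume / Stand Age
MAI = 181.4 m^3/ha / 91 years
MAI = 1.99 m^3/ha/year

1.99


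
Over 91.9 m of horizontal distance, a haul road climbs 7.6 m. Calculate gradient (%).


Formula: Gradient = rise / run * 100
Gradient = 7.6 / 91.9 * 100 = 8.3%

8.3


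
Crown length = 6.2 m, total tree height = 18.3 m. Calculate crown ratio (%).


Formula: Crown Ratio = (Crown Length / Total Height) * 100
CR = (6.2 m / 18.3 m) * 100
CR = 0.3388 * 100 = 33.9%

33.9


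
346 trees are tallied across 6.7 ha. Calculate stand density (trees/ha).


Formula: Stand Density = N_trees / Area_ha
Density = 346 trees / 6.7 ha
Density = 52 trees/ha

52


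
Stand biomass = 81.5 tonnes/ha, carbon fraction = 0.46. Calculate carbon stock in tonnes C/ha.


Formula: Carbon Stock = Biomass * Carbon Fraction
C = 81.5 t/ha * 0.46
C = 37.5 t C/ha

37.5


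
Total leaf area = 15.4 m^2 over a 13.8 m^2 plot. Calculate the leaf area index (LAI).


Formula: LAI = total leaf area / ground area  (dimensionless)
LAI = 15.4 m^2 / 13.8 m^2
LAI = 1.12

1.12


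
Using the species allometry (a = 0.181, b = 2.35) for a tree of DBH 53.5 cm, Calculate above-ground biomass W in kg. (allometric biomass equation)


Formula: W = a * DBH^b  (allometric power law)
DBH^b = 53.5^2.35 = 11524.7467
W = 0.181 * 11524.7467 = 2086.0 kg

2086.0


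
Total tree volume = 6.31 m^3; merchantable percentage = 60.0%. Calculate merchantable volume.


Formula: MV = V_total * (merchantable_pct / 100)
Merchantable fraction = 60.0% / 100 = 0.6
MV = 6.31 m^3 * 0.6 = 3.786 m^3

3.786


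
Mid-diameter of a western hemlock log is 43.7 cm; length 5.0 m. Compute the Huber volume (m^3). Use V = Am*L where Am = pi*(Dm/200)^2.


Huber: V = Am * L,  Am = pi*(Dm/200)^2
Am = pi*(43.7/200)^2 = 0.149987 m^2
V = 0.149987*5.0 = 0.7499 m^3

0.7499


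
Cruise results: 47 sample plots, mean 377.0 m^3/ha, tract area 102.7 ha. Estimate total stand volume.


Formula: Total Volume = Mean Volume per ha * Total Area
Total Volume = 377.0 m^3/ha * 102.7 ha
Total Volume = 38718 m^3

38718


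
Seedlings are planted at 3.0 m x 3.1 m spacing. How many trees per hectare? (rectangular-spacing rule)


Formula: TPH = 10000 m^2/ha / (spacing_x * spacing_y)
Area per tree = 3.0 m * 3.1 m = 9.3 m^2
TPH = 10000 / 9.3 = 1075 trees/ha

1075


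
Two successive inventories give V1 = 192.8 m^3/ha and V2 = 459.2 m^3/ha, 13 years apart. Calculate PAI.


Formula: PAI = (V_T2 - V_T1) / (T2 - T1)
Volume increment = 459.2 - 192.8 = 266.4 m^3/ha
PAI = 266.4 / 13 = 20.49 m^3/ha/year

20.49


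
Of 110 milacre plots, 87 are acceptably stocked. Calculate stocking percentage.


Formula: Stocking % = stocked plots / total plots * 100
Stocking = 87 / 110 * 100
Stocking = 0.7909 * 100 = 79.1%

79.1


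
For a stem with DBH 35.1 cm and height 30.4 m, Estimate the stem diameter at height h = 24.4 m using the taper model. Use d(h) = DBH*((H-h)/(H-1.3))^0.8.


Taper: d(h) = DBH * ((H - h) / (H - 1.3))^0.8
Numerator = H - h = 30.4 - 24.4 = 6.0 m
Denominator = H - 1.3 = 30.4 - 1.3 = 29.1 m
Ratio = 6.0 / 29.1 = 0.20619
d = 35.1 * 0.20619^0.8 = 9.9 cm

9.9


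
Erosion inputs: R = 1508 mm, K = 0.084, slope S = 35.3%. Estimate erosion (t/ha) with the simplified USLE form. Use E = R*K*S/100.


Formula: E = R * K * S / 100  (simplified USLE)
R * K = 1508 * 0.084 = 126.672
E = 126.672 * 35.3 / 100 = 44.72 t/ha

44.72


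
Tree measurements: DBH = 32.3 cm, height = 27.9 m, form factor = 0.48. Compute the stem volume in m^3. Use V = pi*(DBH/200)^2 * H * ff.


Formula: V = pi * (DBH/200)^2 * H * ff
Radius = DBH/200 = 32.3/200 = 0.1615 m
Radius^2 = 0.1615^2 = 0.02608225 m^2
V = pi * 0.02608225 * 27.9 * 0.48
V = 1.097 m^3

1.097


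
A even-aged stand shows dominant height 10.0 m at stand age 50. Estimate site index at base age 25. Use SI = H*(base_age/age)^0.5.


Formula: SI = H_dom * (base_age / age)^0.5
Age ratio = 25 / 50 = 0.5
sqrt(age_ratio) = 0.70711
SI = 10.0 * 0.70711 = 7.1 m

7.1


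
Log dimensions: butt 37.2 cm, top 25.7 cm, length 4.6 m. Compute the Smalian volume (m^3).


Smalian: V = (A1 + A2)/2 * L,  A = pi*(D/200)^2
A1 = pi*(37.2/200)^2 = 0.108687 m^2
A2 = pi*(25.7/200)^2 = 0.051875 m^2
V = (0.108687+0.051875)/2*4.6 = 0.3693 m^3

0.3693


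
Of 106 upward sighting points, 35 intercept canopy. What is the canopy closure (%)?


Formula: Canopy closure = covered points / total points * 100
Closure = 35 / 106 * 100
Closure = 0.3302 * 100 = 33.0%

33.0


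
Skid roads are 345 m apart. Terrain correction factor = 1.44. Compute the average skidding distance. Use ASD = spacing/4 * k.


Formula: ASD = (spacing / 4) * correction
Uncorrected distance = spacing / 4 = 345 / 4 = 86.25 m
ASD = 86.25 * 1.44 = 124 m

124


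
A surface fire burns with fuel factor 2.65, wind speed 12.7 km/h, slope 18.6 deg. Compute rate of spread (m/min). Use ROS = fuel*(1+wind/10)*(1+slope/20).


Formula: ROS = fuel * (1 + wind/10) * (1 + slope/20)
Wind factor = 1 + 12.7/10 = 2.27
Slope factor = 1 + 18.6/20 = 1.93
ROS = 2.65 * 2.27 * 1.93 = 11.61 m/min

11.61


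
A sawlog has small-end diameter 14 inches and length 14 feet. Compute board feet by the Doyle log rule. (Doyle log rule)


Doyle: BF = (D - 4)^2 * L / 16
Adjusted diameter = 14 - 4 = 10 in
(D-4)^2 = 10^2 = 100
BF = 100 * 14 / 16 = 88 BF

88


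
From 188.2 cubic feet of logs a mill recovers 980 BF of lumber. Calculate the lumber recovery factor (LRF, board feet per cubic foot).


Formula: LRF = Lumber Output (BF) / Log Input (ft^3)
LRF = 980 BF / 188.2 ft^3
LRF = 5.21 BF/ft^3

5.21


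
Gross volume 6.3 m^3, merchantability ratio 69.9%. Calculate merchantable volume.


Formula: MV = V_total * (merchantable_pct / 100)
Merchantable fraction = 69.9% / 100 = 0.699
MV = 6.3 m^3 * 0.699 = 4.404 m^3

4.404


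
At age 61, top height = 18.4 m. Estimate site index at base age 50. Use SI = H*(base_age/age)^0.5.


Formula: SI = H_dom * (base_age / age)^0.5
Age ratio = 50 / 61 = 0.81967
sqrt(age_ratio) = 0.90536
SI = 18.4 * 0.90536 = 16.7 m

16.7


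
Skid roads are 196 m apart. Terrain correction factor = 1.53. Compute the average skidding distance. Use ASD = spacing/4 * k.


Formula: ASD = (spacing / 4) * correction
Uncorrected distance = spacing / 4 = 196 / 4 = 49 m
ASD = 49 * 1.53 = 75 m

75


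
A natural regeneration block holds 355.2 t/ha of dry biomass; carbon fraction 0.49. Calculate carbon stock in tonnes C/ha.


Formula: Carbon Stock = Biomass * Carbon Fraction
C = 355.2 t/ha * 0.49
C = 174.0 t C/ha

174.0


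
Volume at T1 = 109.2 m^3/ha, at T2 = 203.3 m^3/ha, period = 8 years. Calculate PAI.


Formula: PAI = (V_T2 - V_T1) / (T2 - T1)
Volume increment = 203.3 - 109.2 = 94.1 m^3/ha
PAI = 94.1 / 8 = 11.76 m^3/ha/year

11.76


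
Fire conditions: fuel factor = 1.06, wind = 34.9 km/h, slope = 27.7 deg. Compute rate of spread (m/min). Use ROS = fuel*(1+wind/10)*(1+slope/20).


Formula: ROS = fuel * (1 + wind/10) * (1 + slope/20)
Wind factor = 1 + 34.9/10 = 4.49
Slope factor = 1 + 27.7/20 = 2.385
ROS = 1.06 * 4.49 * 2.385 = 11.35 m/min

11.35


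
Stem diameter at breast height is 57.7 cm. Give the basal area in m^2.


Formula: BA = pi * (DBH/2)^2 / 10000  (cm^2 to m^2)
Radius = DBH/2 = 57.7/2 = 28.85 cm
BA = pi * 28.85^2 / 10000
   = 2614.8183 cm^2 / 10000
   = 0.2615 m^2

0.2615


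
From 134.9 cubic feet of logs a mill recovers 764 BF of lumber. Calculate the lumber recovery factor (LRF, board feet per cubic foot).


Formula: LRF = Lumber Output (BF) / Log Input (ft^3)
LRF = 764 BF / 134.9 ft^3
LRF = 5.66 BF/ft^3

5.66


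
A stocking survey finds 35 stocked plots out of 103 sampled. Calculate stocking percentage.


Formula: Stocking % = stocked plots / total plots * 100
Stocking = 35 / 103 * 100
Stocking = 0.3398 * 100 = 34.0%

34.0


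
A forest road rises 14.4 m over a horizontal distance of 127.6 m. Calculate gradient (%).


Formula: Gradient = rise / run * 100
Gradient = 14.4 / 127.6 * 100 = 11.3%

11.3


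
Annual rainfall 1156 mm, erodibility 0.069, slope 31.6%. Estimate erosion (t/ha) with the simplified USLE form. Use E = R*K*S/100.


Formula: E = R * K * S / 100  (simplified USLE)
R * K = 1156 * 0.069 = 79.764
E = 79.764 * 31.6 / 100 = 25.21 t/ha

25.21


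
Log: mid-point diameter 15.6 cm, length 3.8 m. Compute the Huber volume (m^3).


Huber: V = Am * L,  Am = pi*(Dm/200)^2
Am = pi*(15.6/200)^2 = 0.019113 m^2
V = 0.019113*3.8 = 0.0726 m^3

0.0726


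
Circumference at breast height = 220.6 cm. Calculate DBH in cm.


Formula: DBH = C / pi
DBH = 220.6 / pi
pi = 3.14159...
DBH = 70.2 cm

70.2


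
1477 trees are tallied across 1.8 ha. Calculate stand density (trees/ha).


Formula: Stand Density = N_trees / Area_ha
Density = 1477 trees / 1.8 ha
Density = 821 trees/ha

821


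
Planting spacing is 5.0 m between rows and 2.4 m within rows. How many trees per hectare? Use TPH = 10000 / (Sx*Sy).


Formula: TPH = 10000 m^2/ha / (spacing_x * spacing_y)
Area per tree = 5.0 m * 2.4 m = 12.0 m^2
TPH = 10000 / 12.0 = 833 trees/ha

833


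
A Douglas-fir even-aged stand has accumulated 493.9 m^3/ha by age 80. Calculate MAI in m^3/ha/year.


Formula: MAI = Total Volume / Stand Age
MAI = 493.9 m^3/ha / 80 years
MAI = 6.17 m^3/ha/year

6.17


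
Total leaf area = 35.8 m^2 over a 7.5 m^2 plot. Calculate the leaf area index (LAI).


Formula: LAI = total leaf area / ground area  (dimensionless)
LAI = 35.8 m^2 / 7.5 m^2
LAI = 4.77

4.77


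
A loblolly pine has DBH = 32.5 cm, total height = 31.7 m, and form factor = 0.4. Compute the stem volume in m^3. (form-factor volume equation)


Formula: V = pi * (DBH/200)^2 * H * ff
Radius = DBH/200 = 32.5/200 = 0.1625 m
Radius^2 = 0.1625^2 = 0.02640625 m^2
V = pi * 0.02640625 * 31.7 * 0.4
V = 1.052 m^3

1.052


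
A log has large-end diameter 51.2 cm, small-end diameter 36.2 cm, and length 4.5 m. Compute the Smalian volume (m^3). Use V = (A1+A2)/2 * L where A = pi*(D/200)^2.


Smalian: V = (A1 + A2)/2 * L,  A = pi*(D/200)^2
A1 = pi*(51.2/200)^2 = 0.205887 m^2
A2 = pi*(36.2/200)^2 = 0.102922 m^2
V = (0.205887+0.102922)/2*4.5 = 0.6948 m^3

0.6948


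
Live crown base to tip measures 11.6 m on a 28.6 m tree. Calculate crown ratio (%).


Formula: Crown Ratio = (Crown Length / Total Height) * 100
CR = (11.6 m / 28.6 m) * 100
CR = 0.4056 * 100 = 40.6%

40.6


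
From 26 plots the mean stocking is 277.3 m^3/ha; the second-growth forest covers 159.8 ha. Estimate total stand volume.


Formula: Total Volume = Mean Volume per ha * Total Area
Total Volume = 277.3 m^3/ha * 159.8 ha
Total Volume = 44313 m^3

44313


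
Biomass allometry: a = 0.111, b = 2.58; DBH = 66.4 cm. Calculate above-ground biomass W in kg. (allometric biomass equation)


Formula: W = a * DBH^b  (allometric power law)
DBH^b = 66.4^2.58 = 50256.6626
W = 0.111 * 50256.6626 = 5578.5 kg

5578.5


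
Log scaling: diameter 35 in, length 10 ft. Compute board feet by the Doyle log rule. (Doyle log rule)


Doyle: BF = (D - 4)^2 * L / 16
Adjusted diameter = 35 - 4 = 31 in
(D-4)^2 = 31^2 = 961
BF = 961 * 10 / 16 = 601 BF

601


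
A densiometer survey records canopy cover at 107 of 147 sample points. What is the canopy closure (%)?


Formula: Canopy closure = covered points / total points * 100
Closure = 107 / 147 * 100
Closure = 0.7279 * 100 = 72.8%

72.8


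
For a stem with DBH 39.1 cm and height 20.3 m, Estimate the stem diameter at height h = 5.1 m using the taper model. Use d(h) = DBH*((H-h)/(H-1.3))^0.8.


Taper: d(h) = DBH * ((H - h) / (H - 1.3))^0.8
Numerator = H - h = 20.3 - 5.1 = 15.2 m
Denominator = H - 1.3 = 20.3 - 1.3 = 19.0 m
Ratio = 15.2 / 19.0 = 0.8
d = 39.1 * 0.8^0.8 = 32.7 cm

32.7


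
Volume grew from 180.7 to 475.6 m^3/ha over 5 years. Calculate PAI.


Formula: PAI = (V_T2 - V_T1) / (T2 - T1)
Volume increment = 475.6 - 180.7 = 294.9 m^3/ha
PAI = 294.9 / 5 = 58.98 m^3/ha/year

58.98


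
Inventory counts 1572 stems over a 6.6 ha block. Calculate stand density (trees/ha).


Formula: Stand Density = N_trees / Area_ha
Density = 1572 trees / 6.6 ha
Density = 238 trees/ha

238


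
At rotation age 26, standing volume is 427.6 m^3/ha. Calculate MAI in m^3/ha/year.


Formula: MAI = Total Volume / Stand Age
MAI = 427.6 m^3/ha / 26 years
MAI = 16.45 m^3/ha/year

16.45


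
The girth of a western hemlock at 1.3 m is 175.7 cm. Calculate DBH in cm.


Formula: DBH = C / pi
DBH = 175.7 / pi
pi = 3.14159...
DBH = 55.9 cm

55.9


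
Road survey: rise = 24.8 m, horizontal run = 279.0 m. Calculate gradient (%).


Formula: Gradient = rise / run * 100
Gradient = 24.8 / 279.0 * 100 = 8.9%

8.9


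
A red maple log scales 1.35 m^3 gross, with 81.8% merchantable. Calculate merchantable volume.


Formula: MV = V_total * (merchantable_pct / 100)
Merchantable fraction = 81.8% / 100 = 0.818
MV = 1.35 m^3 * 0.818 = 1.104 m^3

1.104


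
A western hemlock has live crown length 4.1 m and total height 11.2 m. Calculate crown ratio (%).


Formula: Crown Ratio = (Crown Length / Total Height) * 100
CR = (4.1 m / 11.2 m) * 100
CR = 0.3661 * 100 = 36.6%

36.6


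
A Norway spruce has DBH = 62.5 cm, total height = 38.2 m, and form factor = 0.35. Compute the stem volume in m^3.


Formula: V = pi * (DBH/200)^2 * H * ff
Radius = DBH/200 = 62.5/200 = 0.3125 m
Radius^2 = 0.3125^2 = 0.09765625 m^2
V = pi * 0.09765625 * 38.2 * 0.35
V = 4.102 m^3

4.102


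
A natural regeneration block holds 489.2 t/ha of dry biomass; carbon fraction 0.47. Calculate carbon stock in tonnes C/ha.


Formula: Carbon Stock = Biomass * Carbon Fraction
C = 489.2 t/ha * 0.47
C = 229.9 t C/ha

229.9


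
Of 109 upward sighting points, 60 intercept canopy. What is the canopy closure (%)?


Formula: Canopy closure = covered points / total points * 100
Closure = 60 / 109 * 100
Closure = 0.5505 * 100 = 55.0%

55.0


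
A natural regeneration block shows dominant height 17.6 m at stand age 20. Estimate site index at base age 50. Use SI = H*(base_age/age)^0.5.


Formula: SI = H_dom * (base_age / age)^0.5
Age ratio = 50 / 20 = 2.5
sqrt(age_ratio) = 1.58114
SI = 17.6 * 1.58114 = 27.8 m

27.8


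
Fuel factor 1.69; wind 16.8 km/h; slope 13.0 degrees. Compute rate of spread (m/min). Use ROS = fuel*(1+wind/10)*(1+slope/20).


Formula: ROS = fuel * (1 + wind/10) * (1 + slope/20)
Wind factor = 1 + 16.8/10 = 2.68
Slope factor = 1 + 13.0/20 = 1.65
ROS = 1.69 * 2.68 * 1.65 = 7.47 m/min

7.47


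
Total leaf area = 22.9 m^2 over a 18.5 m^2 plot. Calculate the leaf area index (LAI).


Formula: LAI = total leaf area / ground area  (dimensionless)
LAI = 22.9 m^2 / 18.5 m^2
LAI = 1.24

1.24


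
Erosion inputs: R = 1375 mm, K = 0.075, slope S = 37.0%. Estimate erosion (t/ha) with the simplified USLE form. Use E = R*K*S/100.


Formula: E = R * K * S / 100  (simplified USLE)
R * K = 1375 * 0.075 = 103.125
E = 103.125 * 37.0 / 100 = 38.16 t/ha

38.16


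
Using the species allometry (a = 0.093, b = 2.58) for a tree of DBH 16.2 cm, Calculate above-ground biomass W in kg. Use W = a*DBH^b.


Formula: W = a * DBH^b  (allometric power law)
DBH^b = 16.2^2.58 = 1319.9234
W = 0.093 * 1319.9234 = 122.8 kg

122.8


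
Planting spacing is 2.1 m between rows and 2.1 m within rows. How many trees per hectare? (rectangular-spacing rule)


Formula: TPH = 10000 m^2/ha / (spacing_x * spacing_y)
Area per tree = 2.1 m * 2.1 m = 4.41 m^2
TPH = 10000 / 4.41 = 2268 trees/ha

2268


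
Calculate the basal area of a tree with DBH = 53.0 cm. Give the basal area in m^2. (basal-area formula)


Formula: BA = pi * (DBH/2)^2 / 10000  (cm^2 to m^2)
Radius = DBH/2 = 53.0/2 = 26.5 cm
BA = pi * 26.5^2 / 10000
   = 2206.1834 cm^2 / 10000
   = 0.2206 m^2

0.2206


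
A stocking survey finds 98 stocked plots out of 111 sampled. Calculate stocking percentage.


Formula: Stocking % = stocked plots / total plots * 100
Stocking = 98 / 111 * 100
Stocking = 0.8829 * 100 = 88.3%

88.3


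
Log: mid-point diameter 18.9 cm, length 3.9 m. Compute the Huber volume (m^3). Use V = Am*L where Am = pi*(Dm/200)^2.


Huber: V = Am * L,  Am = pi*(Dm/200)^2
Am = pi*(18.9/200)^2 = 0.028055 m^2
V = 0.028055*3.9 = 0.1094 m^3

0.1094


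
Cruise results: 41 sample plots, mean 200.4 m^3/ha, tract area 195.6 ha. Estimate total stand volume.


Formula: Total Volume = Mean Volume per ha * Total Area
Total Volume = 200.4 m^3/ha * 195.6 ha
Total Volume = 39198 m^3

39198


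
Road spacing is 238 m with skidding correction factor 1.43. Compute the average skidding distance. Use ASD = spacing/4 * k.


Formula: ASD = (spacing / 4) * correction
Uncorrected distance = spacing / 4 = 238 / 4 = 59.5 m
ASD = 59.5 * 1.43 = 85 m

85


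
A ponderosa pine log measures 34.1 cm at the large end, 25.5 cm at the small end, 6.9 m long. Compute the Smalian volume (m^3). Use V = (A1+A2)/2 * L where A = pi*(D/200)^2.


Smalian: V = (A1 + A2)/2 * L,  A = pi*(D/200)^2
A1 = pi*(34.1/200)^2 = 0.091327 m^2
A2 = pi*(25.5/200)^2 = 0.051071 m^2
V = (0.091327+0.051071)/2*6.9 = 0.4913 m^3

0.4913


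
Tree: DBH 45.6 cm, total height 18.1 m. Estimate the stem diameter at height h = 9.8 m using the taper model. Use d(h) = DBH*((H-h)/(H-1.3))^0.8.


Taper: d(h) = DBH * ((H - h) / (H - 1.3))^0.8
Numerator = H - h = 18.1 - 9.8 = 8.3 m
Denominator = H - 1.3 = 18.1 - 1.3 = 16.8 m
Ratio = 8.3 / 16.8 = 0.49405
d = 45.6 * 0.49405^0.8 = 25.9 cm

25.9


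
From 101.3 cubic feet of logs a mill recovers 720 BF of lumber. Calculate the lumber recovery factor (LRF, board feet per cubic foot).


Formula: LRF = Lumber Output (BF) / Log Input (ft^3)
LRF = 720 BF / 101.3 ft^3
LRF = 7.11 BF/ft^3

7.11


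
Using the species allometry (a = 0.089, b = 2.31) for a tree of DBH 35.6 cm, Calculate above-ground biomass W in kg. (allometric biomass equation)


Formula: W = a * DBH^b  (allometric power law)
DBH^b = 35.6^2.31 = 3835.7429
W = 0.089 * 3835.7429 = 341.4 kg

341.4


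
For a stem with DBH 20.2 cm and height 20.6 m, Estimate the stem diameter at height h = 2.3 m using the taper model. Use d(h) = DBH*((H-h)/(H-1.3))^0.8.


Taper: d(h) = DBH * ((H - h) / (H - 1.3))^0.8
Numerator = H - h = 20.6 - 2.3 = 18.3 m
Denominator = H - 1.3 = 20.6 - 1.3 = 19.3 m
Ratio = 18.3 / 19.3 = 0.94819
d = 20.2 * 0.94819^0.8 = 19.4 cm

19.4


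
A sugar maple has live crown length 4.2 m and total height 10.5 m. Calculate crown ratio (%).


Formula: Crown Ratio = (Crown Length / Total Height) * 100
CR = (4.2 m / 10.5 m) * 100
CR = 0.4 * 100 = 40.0%

40.0


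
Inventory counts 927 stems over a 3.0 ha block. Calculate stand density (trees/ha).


Formula: Stand Density = N_trees / Area_ha
Density = 927 trees / 3.0 ha
Density = 309 trees/ha

309


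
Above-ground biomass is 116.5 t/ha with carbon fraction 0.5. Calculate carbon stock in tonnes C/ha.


Formula: Carbon Stock = Biomass * Carbon Fraction
C = 116.5 t/ha * 0.5
C = 58.3 t C/ha

58.3


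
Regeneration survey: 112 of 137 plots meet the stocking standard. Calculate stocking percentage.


Formula: Stocking % = stocked plots / total plots * 100
Stocking = 112 / 137 * 100
Stocking = 0.8175 * 100 = 81.8%

81.8


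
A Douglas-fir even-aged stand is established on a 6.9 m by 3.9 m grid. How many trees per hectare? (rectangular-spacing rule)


Formula: TPH = 10000 m^2/ha / (spacing_x * spacing_y)
Area per tree = 6.9 m * 3.9 m = 26.91 m^2
TPH = 10000 / 26.91 = 372 trees/ha

372


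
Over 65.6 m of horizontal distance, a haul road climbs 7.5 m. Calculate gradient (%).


Formula: Gradient = rise / run * 100
Gradient = 7.5 / 65.6 * 100 = 11.4%

11.4


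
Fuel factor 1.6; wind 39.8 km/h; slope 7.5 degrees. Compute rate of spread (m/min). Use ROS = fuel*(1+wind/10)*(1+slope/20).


Formula: ROS = fuel * (1 + wind/10) * (1 + slope/20)
Wind factor = 1 + 39.8/10 = 4.98
Slope factor = 1 + 7.5/20 = 1.375
ROS = 1.6 * 4.98 * 1.375 = 10.96 m/min

10.96


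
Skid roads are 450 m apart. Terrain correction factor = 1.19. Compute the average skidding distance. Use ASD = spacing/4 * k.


Formula: ASD = (spacing / 4) * correction
Uncorrected distance = spacing / 4 = 450 / 4 = 112.5 m
ASD = 112.5 * 1.19 = 134 m

134


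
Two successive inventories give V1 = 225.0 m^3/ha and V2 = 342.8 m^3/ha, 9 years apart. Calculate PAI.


Formula: PAI = (V_T2 - V_T1) / (T2 - T1)
Volume increment = 342.8 - 225.0 = 117.8 m^3/ha
PAI = 117.8 / 9 = 13.09 m^3/ha/year

13.09


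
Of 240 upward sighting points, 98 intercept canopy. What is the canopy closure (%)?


Formula: Canopy closure = covered points / total points * 100
Closure = 98 / 240 * 100
Closure = 0.4083 * 100 = 40.8%

40.8


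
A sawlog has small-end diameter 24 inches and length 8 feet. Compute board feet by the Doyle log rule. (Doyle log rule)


Doyle: BF = (D - 4)^2 * L / 16
Adjusted diameter = 24 - 4 = 20 in
(D-4)^2 = 20^2 = 400
BF = 400 * 8 / 16 = 200 BF

200


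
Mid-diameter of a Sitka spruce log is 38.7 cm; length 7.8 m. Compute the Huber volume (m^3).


Huber: V = Am * L,  Am = pi*(Dm/200)^2
Am = pi*(38.7/200)^2 = 0.117628 m^2
V = 0.117628*7.8 = 0.9175 m^3

0.9175


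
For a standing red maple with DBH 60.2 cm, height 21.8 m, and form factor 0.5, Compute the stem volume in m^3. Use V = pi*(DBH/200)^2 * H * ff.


Formula: V = pi * (DBH/200)^2 * H * ff
Radius = DBH/200 = 60.2/200 = 0.301 m
Radius^2 = 0.301^2 = 0.090601 m^2
V = pi * 0.090601 * 21.8 * 0.5
V = 3.102 m^3

3.102


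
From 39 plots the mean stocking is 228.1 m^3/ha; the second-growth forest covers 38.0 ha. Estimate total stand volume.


Formula: Total Volume = Mean Volume per ha * Total Area
Total Volume = 228.1 m^3/ha * 38.0 ha
Total Volume = 8668 m^3

8668


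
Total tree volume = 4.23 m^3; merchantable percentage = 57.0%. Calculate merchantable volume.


Formula: MV = V_total * (merchantable_pct / 100)
Merchantable fraction = 57.0% / 100 = 0.57
MV = 4.23 m^3 * 0.57 = 2.411 m^3

2.411


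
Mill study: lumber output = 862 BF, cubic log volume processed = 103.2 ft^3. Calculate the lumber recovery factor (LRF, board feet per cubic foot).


Formula: LRF = Lumber Output (BF) / Log Input (ft^3)
LRF = 862 BF / 103.2 ft^3
LRF = 8.35 BF/ft^3

8.35


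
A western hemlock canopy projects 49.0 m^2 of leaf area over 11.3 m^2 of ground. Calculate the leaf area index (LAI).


Formula: LAI = total leaf area / ground area  (dimensionless)
LAI = 49.0 m^2 / 11.3 m^2
LAI = 4.34

4.34


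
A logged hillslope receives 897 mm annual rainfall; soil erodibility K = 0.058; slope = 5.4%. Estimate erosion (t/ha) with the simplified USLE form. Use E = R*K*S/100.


Formula: E = R * K * S / 100  (simplified USLE)
R * K = 897 * 0.058 = 52.026
E = 52.026 * 5.4 / 100 = 2.81 t/ha

2.81


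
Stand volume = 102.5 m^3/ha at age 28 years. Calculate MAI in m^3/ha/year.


Formula: MAI = Total Volume / Stand Age
MAI = 102.5 m^3/ha / 28 years
MAI = 3.66 m^3/ha/year

3.66


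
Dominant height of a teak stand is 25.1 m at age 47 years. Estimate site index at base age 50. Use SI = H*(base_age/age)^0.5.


Formula: SI = H_dom * (base_age / age)^0.5
Age ratio = 50 / 47 = 1.06383
sqrt(age_ratio) = 1.03142
SI = 25.1 * 1.03142 = 25.9 m

25.9


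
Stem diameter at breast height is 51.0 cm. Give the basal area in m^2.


Formula: BA = pi * (DBH/2)^2 / 10000  (cm^2 to m^2)
Radius = DBH/2 = 51.0/2 = 25.5 cm
BA = pi * 25.5^2 / 10000
   = 2042.8206 cm^2 / 10000
   = 0.2043 m^2

0.2043


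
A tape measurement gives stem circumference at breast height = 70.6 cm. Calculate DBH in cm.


Formula: DBH = C / pi
DBH = 70.6 / pi
pi = 3.14159...
DBH = 22.5 cm

22.5


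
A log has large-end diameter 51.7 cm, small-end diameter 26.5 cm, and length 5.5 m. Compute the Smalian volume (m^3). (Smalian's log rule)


Smalian: V = (A1 + A2)/2 * L,  A = pi*(D/200)^2
A1 = pi*(51.7/200)^2 = 0.209928 m^2
A2 = pi*(26.5/200)^2 = 0.055155 m^2
V = (0.209928+0.055155)/2*5.5 = 0.729 m^3

0.729


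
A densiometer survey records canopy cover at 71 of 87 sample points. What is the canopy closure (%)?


Formula: Canopy closure = covered points / total points * 100
Closure = 71 / 87 * 100
Closure = 0.8161 * 100 = 81.6%

81.6


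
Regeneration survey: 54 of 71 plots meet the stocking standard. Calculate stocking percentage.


Formula: Stocking % = stocked plots / total plots * 100
Stocking = 54 / 71 * 100
Stocking = 0.7606 * 100 = 76.1%

76.1
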